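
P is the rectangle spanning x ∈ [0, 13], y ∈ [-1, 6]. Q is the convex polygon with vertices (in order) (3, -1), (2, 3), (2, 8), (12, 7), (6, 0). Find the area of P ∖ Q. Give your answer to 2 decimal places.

|P| = 91, |P∩Q| = 39.9286.
|P ∖ Q| = |P| − |P∩Q| = 91 − 39.9286 = 51.07.

51.07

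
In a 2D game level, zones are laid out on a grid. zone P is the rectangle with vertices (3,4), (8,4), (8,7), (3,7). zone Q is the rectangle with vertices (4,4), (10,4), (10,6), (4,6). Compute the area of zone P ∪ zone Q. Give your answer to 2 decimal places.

19.00

By inclusion–exclusion:
Individual areas: |zone P| = 15, |zone Q| = 12.
|zone P∩zone Q|: x∈[4,8], y∈[4,6] → 4·2 = 8.
|zone P ∪ zone Q| = 27 − 8 = 19.00.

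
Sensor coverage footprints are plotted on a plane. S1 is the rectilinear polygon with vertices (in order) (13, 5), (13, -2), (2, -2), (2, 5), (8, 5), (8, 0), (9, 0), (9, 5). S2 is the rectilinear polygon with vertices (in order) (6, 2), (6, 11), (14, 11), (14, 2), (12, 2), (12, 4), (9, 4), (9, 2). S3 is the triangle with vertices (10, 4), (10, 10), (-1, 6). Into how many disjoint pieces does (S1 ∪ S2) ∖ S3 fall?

1

(S1 ∪ S2) ∖ S3 is a single connected region.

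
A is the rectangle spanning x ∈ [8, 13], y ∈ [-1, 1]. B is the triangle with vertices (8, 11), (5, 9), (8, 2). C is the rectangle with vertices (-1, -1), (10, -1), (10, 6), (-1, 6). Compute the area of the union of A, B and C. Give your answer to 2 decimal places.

By inclusion–exclusion:
Individual areas: |A| = 10, |B| = 13.5, |C| = 77.
|A∩B| = 0.
|A∩C|: x∈[8,10], y∈[-1,1] → 2·2 = 4.
|B∩C| = 3.4286.
|A∩B∩C| = 0.
|A ∪ B ∪ C| = 100.5 − 7.4286 + 0 = 93.07.

93.07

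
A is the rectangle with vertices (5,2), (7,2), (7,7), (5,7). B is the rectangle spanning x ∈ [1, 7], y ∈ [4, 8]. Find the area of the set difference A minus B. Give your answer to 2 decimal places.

4.00

|A∩B|: x∈[5,7], y∈[4,7] → 2·3 = 6.
|A| = 10.
|A ∖ B| = |A| − |A∩B| = 10 − 6 = 4.00.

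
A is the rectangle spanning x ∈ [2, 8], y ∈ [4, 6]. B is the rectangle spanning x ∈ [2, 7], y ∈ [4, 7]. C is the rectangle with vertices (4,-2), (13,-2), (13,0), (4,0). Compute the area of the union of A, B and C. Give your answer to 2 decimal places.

35.00

By inclusion–exclusion:
Individual areas: |A| = 12, |B| = 15, |C| = 18.
|A∩B|: x∈[2,7], y∈[4,6] → 5·2 = 10.
|A∩C| = 0 (no overlap).
|B∩C| = 0 (no overlap).
|A∩B∩C| = 0.
|A ∪ B ∪ C| = 45 − 10 + 0 = 35.00.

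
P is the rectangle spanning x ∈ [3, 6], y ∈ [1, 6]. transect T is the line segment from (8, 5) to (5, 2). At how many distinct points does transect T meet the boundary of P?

1

The segment meets the boundary at (6,3).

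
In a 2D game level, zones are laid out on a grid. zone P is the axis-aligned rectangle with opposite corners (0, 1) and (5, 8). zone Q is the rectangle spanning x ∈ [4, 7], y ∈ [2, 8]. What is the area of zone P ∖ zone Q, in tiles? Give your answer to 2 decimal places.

|zone P∩zone Q|: x∈[4,5], y∈[2,8] → 1·6 = 6.
|zone P| = 35.
|zone P ∖ zone Q| = |zone P| − |zone P∩zone Q| = 35 − 6 = 29.00.

29.00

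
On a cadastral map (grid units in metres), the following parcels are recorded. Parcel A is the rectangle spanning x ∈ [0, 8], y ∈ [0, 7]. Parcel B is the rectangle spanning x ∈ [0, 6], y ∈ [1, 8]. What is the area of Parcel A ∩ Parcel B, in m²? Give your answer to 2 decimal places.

|Parcel A∩Parcel B|: x∈[0,6], y∈[1,7] → 6·6 = 36.

36.00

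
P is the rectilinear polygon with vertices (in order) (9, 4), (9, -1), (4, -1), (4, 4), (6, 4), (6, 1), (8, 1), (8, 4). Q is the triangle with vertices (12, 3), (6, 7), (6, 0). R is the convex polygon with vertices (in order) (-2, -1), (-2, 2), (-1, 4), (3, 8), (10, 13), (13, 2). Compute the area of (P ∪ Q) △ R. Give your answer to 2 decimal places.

96.25

|P ∪ Q| = 36.25.
|(P ∪ Q) ∩ R| = 27.75.
|(P ∪ Q) △ R| = 36.25 + 115.5 − 55.5 = 96.25.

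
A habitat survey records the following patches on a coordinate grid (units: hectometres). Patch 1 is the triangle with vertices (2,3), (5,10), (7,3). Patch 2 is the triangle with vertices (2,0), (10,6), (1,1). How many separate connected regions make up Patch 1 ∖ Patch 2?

2

Patch 1 ∖ Patch 2 splits into 2 disjoint pieces (area 16.1192, area 0.3088).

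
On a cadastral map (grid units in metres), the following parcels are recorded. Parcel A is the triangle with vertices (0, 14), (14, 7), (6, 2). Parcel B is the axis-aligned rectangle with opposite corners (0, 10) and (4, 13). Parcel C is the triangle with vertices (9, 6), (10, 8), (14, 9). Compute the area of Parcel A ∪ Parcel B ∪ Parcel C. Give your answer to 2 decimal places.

68.60

By inclusion–exclusion:
Individual areas: |Parcel A| = 63, |Parcel B| = 12, |Parcel C| = 3.5.
|Parcel A∩Parcel B| = 7.25.
|Parcel A∩Parcel C| = 2.6515.
|Parcel B∩Parcel C| = 0.
|Parcel A∩Parcel B∩Parcel C| = 0.
|Parcel A ∪ Parcel B ∪ Parcel C| = 78.5 − 9.9015 + 0 = 68.60.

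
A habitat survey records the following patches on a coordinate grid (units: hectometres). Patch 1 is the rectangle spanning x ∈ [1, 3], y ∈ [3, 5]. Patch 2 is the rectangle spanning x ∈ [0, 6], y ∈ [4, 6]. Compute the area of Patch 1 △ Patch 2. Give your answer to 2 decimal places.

12.00

|Patch 1∩Patch 2|: x∈[1,3], y∈[4,5] → 2·1 = 2.
|Patch 1 △ Patch 2| = |Patch 1| + |Patch 2| − 2·|Patch 1∩Patch 2| = 4 + 12 − 4 = 12.00.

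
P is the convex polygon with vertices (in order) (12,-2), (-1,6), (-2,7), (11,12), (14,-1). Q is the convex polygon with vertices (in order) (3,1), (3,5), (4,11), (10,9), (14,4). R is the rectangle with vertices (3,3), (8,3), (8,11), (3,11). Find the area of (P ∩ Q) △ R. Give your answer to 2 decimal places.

|P ∩ Q| = 59.2824.
|(P ∩ Q) ∩ R| = 31.8482.
|(P ∩ Q) △ R| = 59.2824 + 40 − 63.6965 = 35.59.

35.59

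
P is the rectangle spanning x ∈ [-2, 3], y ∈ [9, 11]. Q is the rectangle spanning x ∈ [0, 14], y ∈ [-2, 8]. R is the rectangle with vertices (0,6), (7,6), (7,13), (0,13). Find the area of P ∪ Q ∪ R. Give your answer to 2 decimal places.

By inclusion–exclusion:
Individual areas: |P| = 10, |Q| = 140, |R| = 49.
|P∩Q| = 0 (no overlap).
|P∩R|: x∈[0,3], y∈[9,11] → 3·2 = 6.
|Q∩R|: x∈[0,7], y∈[6,8] → 7·2 = 14.
|P∩Q∩R| = 0.
|P ∪ Q ∪ R| = 199 − 20 + 0 = 179.00.

179.00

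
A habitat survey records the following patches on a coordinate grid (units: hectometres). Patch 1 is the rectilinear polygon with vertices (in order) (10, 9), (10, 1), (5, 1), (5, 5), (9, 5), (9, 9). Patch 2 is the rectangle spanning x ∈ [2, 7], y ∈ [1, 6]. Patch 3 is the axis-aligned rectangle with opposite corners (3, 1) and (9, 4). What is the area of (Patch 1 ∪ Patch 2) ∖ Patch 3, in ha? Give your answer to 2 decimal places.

|Patch 1 ∪ Patch 2| = 41.
|(Patch 1 ∪ Patch 2) ∩ Patch 3| = 18.
|(Patch 1 ∪ Patch 2) ∖ Patch 3| = 41 − 18 = 23.00.

23.00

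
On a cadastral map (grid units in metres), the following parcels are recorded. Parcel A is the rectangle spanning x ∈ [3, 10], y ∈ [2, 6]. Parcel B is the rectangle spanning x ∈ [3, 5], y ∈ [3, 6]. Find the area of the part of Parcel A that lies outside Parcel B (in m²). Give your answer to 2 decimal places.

22.00

|Parcel A∩Parcel B|: x∈[3,5], y∈[3,6] → 2·3 = 6.
|Parcel A| = 28.
|Parcel A ∖ Parcel B| = |Parcel A| − |Parcel A∩Parcel B| = 28 − 6 = 22.00.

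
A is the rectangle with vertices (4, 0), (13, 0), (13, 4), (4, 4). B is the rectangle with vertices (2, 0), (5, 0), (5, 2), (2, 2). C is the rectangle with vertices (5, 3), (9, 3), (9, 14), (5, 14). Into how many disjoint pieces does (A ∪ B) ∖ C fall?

(A ∪ B) ∖ C is a single connected region.

1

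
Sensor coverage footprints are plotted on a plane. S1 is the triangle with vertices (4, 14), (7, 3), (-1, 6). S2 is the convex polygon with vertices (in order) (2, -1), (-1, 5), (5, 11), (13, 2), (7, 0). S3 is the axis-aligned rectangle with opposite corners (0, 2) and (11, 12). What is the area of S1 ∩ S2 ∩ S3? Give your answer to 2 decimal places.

25.60

The intersection is the polygon with vertices (0,5.625), (0,6), (4.857,10.857), (7,3).
By the shoelace formula its area is 25.60.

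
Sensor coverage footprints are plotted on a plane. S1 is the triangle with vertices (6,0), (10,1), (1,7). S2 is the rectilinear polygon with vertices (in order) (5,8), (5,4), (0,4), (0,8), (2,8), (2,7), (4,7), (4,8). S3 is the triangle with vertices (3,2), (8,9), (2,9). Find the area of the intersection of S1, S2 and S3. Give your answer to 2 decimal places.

2.44

The intersection is the polygon with vertices (4.774,4.484), (4.429,4), (3.143,4), (2.607,4.75), (2.421,6.053).
By the shoelace formula its area is 2.44.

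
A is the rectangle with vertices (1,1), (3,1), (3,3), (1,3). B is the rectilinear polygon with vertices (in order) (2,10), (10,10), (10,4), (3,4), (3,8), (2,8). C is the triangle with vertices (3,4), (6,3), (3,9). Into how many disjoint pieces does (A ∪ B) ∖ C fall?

2

(A ∪ B) ∖ C splits into 2 disjoint pieces (area 4, area 37.75).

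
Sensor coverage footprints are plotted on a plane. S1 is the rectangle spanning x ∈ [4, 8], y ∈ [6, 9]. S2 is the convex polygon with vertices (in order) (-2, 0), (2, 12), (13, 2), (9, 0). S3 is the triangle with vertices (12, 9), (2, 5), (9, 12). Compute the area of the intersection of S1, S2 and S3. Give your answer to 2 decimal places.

The intersection is the polygon with vertices (4,6), (4,7), (5.667,8.667), (7.347,7.139), (4.5,6).
By the shoelace formula its area is 4.63.

4.63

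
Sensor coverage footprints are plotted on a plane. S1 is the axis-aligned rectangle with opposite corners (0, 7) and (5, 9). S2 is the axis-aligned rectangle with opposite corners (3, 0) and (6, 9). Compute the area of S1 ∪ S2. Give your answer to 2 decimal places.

33.00

By inclusion–exclusion:
Individual areas: |S1| = 10, |S2| = 27.
|S1∩S2|: x∈[3,5], y∈[7,9] → 2·2 = 4.
|S1 ∪ S2| = 37 − 4 = 33.00.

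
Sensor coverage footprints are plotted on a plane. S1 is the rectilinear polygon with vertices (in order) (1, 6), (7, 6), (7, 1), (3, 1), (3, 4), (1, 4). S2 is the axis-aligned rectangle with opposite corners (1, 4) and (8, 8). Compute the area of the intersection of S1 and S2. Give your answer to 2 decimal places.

12.00

The intersection is the polygon with vertices (7,6), (7,4), (3,4), (1,4), (1,6).
By the shoelace formula its area is 12.00.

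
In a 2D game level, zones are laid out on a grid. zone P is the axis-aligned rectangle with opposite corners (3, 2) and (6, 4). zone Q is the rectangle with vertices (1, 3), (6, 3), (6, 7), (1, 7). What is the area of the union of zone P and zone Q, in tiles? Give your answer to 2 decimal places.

23.00

By inclusion–exclusion:
Individual areas: |zone P| = 6, |zone Q| = 20.
|zone P∩zone Q|: x∈[3,6], y∈[3,4] → 3·1 = 3.
|zone P ∪ zone Q| = 26 − 3 = 23.00.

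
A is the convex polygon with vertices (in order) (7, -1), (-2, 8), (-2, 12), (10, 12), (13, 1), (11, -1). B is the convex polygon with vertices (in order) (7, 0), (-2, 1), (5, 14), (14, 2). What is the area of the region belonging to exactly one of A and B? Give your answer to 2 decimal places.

69.95

|A| = 136, |B| = 113, |A∩B| = 89.5239.
|A △ B| = |A| + |B| − 2·|A∩B| = 136 + 113 − 179.0479 = 69.95.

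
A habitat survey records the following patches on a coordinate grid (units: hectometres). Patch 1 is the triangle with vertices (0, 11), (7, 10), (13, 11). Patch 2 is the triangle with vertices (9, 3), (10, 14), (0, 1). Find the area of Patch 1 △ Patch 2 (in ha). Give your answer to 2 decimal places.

|Patch 1| = 6.5, |Patch 2| = 48.5, |Patch 1∩Patch 2| = 1.7856.
|Patch 1 △ Patch 2| = |Patch 1| + |Patch 2| − 2·|Patch 1∩Patch 2| = 6.5 + 48.5 − 3.5713 = 51.43.

51.43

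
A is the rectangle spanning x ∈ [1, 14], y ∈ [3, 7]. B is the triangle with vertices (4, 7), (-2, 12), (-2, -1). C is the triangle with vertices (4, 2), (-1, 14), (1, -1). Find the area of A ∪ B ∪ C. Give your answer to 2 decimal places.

95.16

By inclusion–exclusion:
Individual areas: |A| = 52, |B| = 39, |C| = 25.5.
|A∩B| = 6.
|A∩C| = 7.
|B∩C| = 12.4826.
|A∩B∩C| = 4.1399.
|A ∪ B ∪ C| = 116.5 − 25.4826 + 4.1399 = 95.16.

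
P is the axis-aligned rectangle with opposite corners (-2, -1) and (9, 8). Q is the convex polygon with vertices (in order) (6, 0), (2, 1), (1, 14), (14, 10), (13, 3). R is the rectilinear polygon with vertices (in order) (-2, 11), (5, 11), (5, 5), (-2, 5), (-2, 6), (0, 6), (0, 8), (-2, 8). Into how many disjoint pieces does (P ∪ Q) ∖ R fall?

(P ∪ Q) ∖ R splits into 2 disjoint pieces (area 142.5824, area 4).

2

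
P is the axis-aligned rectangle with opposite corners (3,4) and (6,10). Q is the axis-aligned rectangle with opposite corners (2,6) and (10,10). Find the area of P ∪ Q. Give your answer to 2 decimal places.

38.00

By inclusion–exclusion:
Individual areas: |P| = 18, |Q| = 32.
|P∩Q|: x∈[3,6], y∈[6,10] → 3·4 = 12.
|P ∪ Q| = 50 − 12 = 38.00.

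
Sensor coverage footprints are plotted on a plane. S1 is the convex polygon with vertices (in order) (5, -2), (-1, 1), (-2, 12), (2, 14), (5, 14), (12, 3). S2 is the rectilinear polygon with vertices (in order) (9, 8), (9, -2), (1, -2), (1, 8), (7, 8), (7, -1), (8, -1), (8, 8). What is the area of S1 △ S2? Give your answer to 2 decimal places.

|S1| = 146.5, |S2| = 71, |S1∩S2| = 62.0455.
|S1 △ S2| = |S1| + |S2| − 2·|S1∩S2| = 146.5 + 71 − 124.0909 = 93.41.

93.41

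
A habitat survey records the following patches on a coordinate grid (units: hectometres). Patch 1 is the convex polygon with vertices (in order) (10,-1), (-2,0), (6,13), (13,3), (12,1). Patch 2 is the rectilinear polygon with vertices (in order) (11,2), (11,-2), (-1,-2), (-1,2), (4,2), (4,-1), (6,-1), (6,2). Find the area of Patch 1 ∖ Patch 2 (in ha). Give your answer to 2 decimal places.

|Patch 1| = 112, |Patch 1∩Patch 2| = 25.2484.
|Patch 1 ∖ Patch 2| = |Patch 1| − |Patch 1∩Patch 2| = 112 − 25.2484 = 86.75.

86.75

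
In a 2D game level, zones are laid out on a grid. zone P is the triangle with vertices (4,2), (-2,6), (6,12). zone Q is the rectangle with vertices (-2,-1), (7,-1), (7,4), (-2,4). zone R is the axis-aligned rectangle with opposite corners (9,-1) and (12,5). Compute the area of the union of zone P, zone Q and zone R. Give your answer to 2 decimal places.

By inclusion–exclusion:
Individual areas: |zone P| = 34, |zone Q| = 45, |zone R| = 18.
|zone P∩zone Q| = 3.4.
|zone P∩zone R| = 0.
|zone Q∩zone R| = 0 (no overlap).
|zone P∩zone Q∩zone R| = 0.
|zone P ∪ zone Q ∪ zone R| = 97 − 3.4 + 0 = 93.60.

93.60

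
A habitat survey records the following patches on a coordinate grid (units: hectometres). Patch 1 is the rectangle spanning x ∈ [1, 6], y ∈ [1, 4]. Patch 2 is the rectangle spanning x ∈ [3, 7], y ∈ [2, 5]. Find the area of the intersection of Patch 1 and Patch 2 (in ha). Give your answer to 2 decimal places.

|Patch 1∩Patch 2|: x∈[3,6], y∈[2,4] → 3·2 = 6.

6.00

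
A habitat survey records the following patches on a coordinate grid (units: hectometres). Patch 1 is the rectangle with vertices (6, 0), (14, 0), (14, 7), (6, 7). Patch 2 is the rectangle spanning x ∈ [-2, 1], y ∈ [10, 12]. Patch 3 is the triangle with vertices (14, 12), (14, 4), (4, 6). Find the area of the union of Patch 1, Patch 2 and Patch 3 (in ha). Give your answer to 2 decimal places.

By inclusion–exclusion:
Individual areas: |Patch 1| = 56, |Patch 2| = 6, |Patch 3| = 40.
|Patch 1∩Patch 2| = 0 (no overlap).
|Patch 1∩Patch 3| = 17.6.
|Patch 2∩Patch 3| = 0.
|Patch 1∩Patch 2∩Patch 3| = 0.
|Patch 1 ∪ Patch 2 ∪ Patch 3| = 102 − 17.6 + 0 = 84.40.

84.40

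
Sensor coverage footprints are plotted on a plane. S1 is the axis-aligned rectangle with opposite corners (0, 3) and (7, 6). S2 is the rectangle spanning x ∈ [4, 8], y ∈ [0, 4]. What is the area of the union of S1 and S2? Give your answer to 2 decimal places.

34.00

By inclusion–exclusion:
Individual areas: |S1| = 21, |S2| = 16.
|S1∩S2|: x∈[4,7], y∈[3,4] → 3·1 = 3.
|S1 ∪ S2| = 37 − 3 = 34.00.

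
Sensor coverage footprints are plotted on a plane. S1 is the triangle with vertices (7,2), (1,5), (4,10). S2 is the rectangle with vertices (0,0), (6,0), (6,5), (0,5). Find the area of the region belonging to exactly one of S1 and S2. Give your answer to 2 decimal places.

37.04

|S1| = 19.5, |S2| = 30, |S1∩S2| = 6.2292.
|S1 △ S2| = |S1| + |S2| − 2·|S1∩S2| = 19.5 + 30 − 12.4583 = 37.04.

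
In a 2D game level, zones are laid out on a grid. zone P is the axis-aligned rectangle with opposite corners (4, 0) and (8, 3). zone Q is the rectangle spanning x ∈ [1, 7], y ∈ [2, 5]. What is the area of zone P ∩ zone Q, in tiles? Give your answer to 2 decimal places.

|zone P∩zone Q|: x∈[4,7], y∈[2,3] → 3·1 = 3.

3.00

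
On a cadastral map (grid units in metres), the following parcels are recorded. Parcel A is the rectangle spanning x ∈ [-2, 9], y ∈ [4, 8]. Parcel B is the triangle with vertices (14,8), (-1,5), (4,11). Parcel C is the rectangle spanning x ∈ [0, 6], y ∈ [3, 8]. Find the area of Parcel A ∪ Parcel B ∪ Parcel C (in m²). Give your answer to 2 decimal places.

71.25

By inclusion–exclusion:
Individual areas: |Parcel A| = 44, |Parcel B| = 37.5, |Parcel C| = 30.
|Parcel A∩Parcel B| = 16.25.
|Parcel A∩Parcel C|: x∈[0,6], y∈[4,8] → 6·4 = 24.
|Parcel B∩Parcel C| = 11.85.
|Parcel A∩Parcel B∩Parcel C| = 11.85.
|Parcel A ∪ Parcel B ∪ Parcel C| = 111.5 − 52.1 + 11.85 = 71.25.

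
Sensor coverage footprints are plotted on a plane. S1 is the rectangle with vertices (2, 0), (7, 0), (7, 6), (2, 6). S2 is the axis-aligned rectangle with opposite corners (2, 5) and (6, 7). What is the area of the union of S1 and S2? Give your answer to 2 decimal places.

By inclusion–exclusion:
Individual areas: |S1| = 30, |S2| = 8.
|S1∩S2|: x∈[2,6], y∈[5,6] → 4·1 = 4.
|S1 ∪ S2| = 38 − 4 = 34.00.

34.00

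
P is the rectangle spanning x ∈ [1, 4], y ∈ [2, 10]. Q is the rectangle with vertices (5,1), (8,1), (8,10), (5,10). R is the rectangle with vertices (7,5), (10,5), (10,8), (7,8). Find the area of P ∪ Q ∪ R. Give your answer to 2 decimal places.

By inclusion–exclusion:
Individual areas: |P| = 24, |Q| = 27, |R| = 9.
|P∩Q| = 0 (no overlap).
|P∩R| = 0 (no overlap).
|Q∩R|: x∈[7,8], y∈[5,8] → 1·3 = 3.
|P∩Q∩R| = 0.
|P ∪ Q ∪ R| = 60 − 3 + 0 = 57.00.

57.00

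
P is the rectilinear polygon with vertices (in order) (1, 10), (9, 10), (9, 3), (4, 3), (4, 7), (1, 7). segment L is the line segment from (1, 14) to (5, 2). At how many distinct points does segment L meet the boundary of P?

The segment meets the boundary at (4,5), (4.667,3), (3.333,7), (2.333,10).

4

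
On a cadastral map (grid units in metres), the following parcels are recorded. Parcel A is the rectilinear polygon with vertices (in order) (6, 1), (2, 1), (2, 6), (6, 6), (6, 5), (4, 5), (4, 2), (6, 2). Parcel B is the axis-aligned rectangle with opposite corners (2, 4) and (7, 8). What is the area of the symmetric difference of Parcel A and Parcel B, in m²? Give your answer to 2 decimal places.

22.00

|Parcel A| = 14, |Parcel B| = 20, |Parcel A∩Parcel B| = 6.
|Parcel A △ Parcel B| = |Parcel A| + |Parcel B| − 2·|Parcel A∩Parcel B| = 14 + 20 − 12 = 22.00.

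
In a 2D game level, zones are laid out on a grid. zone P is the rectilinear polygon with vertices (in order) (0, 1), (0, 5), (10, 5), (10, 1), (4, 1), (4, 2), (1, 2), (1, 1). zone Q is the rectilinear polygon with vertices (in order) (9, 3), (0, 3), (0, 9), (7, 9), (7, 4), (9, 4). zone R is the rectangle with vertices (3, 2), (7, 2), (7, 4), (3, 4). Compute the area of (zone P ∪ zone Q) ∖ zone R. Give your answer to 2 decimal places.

57.00

|zone P ∪ zone Q| = 65.
|(zone P ∪ zone Q) ∩ zone R| = 8.
|(zone P ∪ zone Q) ∖ zone R| = 65 − 8 = 57.00.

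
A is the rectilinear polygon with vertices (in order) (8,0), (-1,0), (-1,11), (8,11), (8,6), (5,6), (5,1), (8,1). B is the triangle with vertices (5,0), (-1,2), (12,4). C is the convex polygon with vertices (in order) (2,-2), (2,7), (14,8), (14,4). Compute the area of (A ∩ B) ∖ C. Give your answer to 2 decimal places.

|A ∩ B| = 9.6442.
|(A ∩ B) ∩ C| = 7.4519.
|(A ∩ B) ∖ C| = 9.6442 − 7.4519 = 2.19.

2.19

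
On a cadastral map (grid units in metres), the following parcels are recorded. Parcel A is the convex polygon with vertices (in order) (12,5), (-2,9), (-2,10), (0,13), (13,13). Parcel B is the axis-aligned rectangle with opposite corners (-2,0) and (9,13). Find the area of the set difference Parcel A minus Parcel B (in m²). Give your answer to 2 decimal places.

|Parcel A| = 85, |Parcel A∩Parcel B| = 58.2857.
|Parcel A ∖ Parcel B| = |Parcel A| − |Parcel A∩Parcel B| = 85 − 58.2857 = 26.71.

26.71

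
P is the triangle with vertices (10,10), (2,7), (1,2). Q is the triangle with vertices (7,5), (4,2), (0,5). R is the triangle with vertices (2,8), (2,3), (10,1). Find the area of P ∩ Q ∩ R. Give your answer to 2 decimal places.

The intersection is the polygon with vertices (4.375,5), (2.373,3.22), (2,3.5), (2,5).
By the shoelace formula its area is 2.39.

2.39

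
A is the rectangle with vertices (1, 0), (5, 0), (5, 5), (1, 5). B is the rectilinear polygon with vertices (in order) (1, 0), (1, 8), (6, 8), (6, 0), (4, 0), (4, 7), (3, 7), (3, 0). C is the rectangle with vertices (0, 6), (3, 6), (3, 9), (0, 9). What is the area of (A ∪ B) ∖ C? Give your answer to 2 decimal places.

|A ∪ B| = 38.
|(A ∪ B) ∩ C| = 4.
|(A ∪ B) ∖ C| = 38 − 4 = 34.00.

34.00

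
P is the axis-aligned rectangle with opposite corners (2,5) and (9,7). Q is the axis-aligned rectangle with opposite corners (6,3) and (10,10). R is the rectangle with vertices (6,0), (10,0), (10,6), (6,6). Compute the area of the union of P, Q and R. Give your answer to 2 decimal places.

By inclusion–exclusion:
Individual areas: |P| = 14, |Q| = 28, |R| = 24.
|P∩Q|: x∈[6,9], y∈[5,7] → 3·2 = 6.
|P∩R|: x∈[6,9], y∈[5,6] → 3·1 = 3.
|Q∩R|: x∈[6,10], y∈[3,6] → 4·3 = 12.
|P∩Q∩R| = 3.
|P ∪ Q ∪ R| = 66 − 21 + 3 = 48.00.

48.00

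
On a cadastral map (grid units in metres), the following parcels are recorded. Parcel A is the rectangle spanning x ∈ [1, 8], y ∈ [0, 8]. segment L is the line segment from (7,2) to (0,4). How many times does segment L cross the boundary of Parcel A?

1

The segment meets the boundary at (1,3.714).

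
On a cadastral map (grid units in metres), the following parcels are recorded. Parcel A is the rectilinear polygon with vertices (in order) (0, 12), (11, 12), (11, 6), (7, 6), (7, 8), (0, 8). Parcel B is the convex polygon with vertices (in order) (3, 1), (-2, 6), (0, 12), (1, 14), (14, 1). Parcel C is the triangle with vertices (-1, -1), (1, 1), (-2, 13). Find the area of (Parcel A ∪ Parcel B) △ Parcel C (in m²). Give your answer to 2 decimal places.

|Parcel A ∪ Parcel B| = 130.
|(Parcel A ∪ Parcel B) ∩ Parcel C| = 4.2232.
|(Parcel A ∪ Parcel B) △ Parcel C| = 130 + 15 − 8.4465 = 136.55.

136.55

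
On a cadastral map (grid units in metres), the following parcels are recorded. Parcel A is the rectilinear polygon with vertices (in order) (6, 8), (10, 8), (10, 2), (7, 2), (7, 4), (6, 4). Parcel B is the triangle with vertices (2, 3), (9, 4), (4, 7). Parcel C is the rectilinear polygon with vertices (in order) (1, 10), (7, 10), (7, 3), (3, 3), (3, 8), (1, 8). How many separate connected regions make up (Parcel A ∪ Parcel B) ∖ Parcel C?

(Parcel A ∪ Parcel B) ∖ Parcel C splits into 2 disjoint pieces (area 18, area 0.9286).

2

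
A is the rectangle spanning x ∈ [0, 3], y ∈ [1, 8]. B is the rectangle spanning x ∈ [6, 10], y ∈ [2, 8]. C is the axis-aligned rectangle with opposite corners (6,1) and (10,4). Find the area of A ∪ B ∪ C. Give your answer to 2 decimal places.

By inclusion–exclusion:
Individual areas: |A| = 21, |B| = 24, |C| = 12.
|A∩B| = 0 (no overlap).
|A∩C| = 0 (no overlap).
|B∩C|: x∈[6,10], y∈[2,4] → 4·2 = 8.
|A∩B∩C| = 0.
|A ∪ B ∪ C| = 57 − 8 + 0 = 49.00.

49.00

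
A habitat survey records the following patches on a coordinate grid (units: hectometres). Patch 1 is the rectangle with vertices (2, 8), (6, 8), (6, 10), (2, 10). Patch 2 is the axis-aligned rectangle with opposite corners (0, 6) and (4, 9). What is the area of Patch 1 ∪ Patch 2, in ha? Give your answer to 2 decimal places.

By inclusion–exclusion:
Individual areas: |Patch 1| = 8, |Patch 2| = 12.
|Patch 1∩Patch 2|: x∈[2,4], y∈[8,9] → 2·1 = 2.
|Patch 1 ∪ Patch 2| = 20 − 2 = 18.00.

18.00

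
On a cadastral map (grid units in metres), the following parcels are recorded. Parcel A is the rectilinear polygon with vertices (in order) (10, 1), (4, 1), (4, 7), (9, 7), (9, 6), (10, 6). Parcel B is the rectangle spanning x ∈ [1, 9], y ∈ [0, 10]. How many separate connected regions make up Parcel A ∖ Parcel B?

Parcel A ∖ Parcel B is a single connected region.

1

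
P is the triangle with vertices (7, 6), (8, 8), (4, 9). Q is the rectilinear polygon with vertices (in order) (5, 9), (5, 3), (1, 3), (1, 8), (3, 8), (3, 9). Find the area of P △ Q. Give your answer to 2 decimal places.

25.75

|P| = 4.5, |Q| = 22, |P∩Q| = 0.375.
|P △ Q| = |P| + |Q| − 2·|P∩Q| = 4.5 + 22 − 0.75 = 25.75.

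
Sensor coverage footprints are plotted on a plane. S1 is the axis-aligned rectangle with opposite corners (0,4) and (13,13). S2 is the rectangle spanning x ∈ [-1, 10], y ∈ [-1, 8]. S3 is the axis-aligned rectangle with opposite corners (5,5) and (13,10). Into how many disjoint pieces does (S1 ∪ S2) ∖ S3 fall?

(S1 ∪ S2) ∖ S3 is a single connected region.

1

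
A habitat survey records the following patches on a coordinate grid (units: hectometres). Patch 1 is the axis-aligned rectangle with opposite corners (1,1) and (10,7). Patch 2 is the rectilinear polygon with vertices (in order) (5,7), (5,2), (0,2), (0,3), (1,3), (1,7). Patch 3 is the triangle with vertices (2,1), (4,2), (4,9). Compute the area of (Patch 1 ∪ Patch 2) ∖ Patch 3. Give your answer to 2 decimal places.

48.50

|Patch 1 ∪ Patch 2| = 55.
|(Patch 1 ∪ Patch 2) ∩ Patch 3| = 6.5.
|(Patch 1 ∪ Patch 2) ∖ Patch 3| = 55 − 6.5 = 48.50.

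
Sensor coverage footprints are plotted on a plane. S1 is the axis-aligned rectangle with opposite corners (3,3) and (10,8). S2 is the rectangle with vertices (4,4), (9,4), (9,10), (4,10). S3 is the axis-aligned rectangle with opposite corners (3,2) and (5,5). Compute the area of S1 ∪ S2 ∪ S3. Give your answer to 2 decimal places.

47.00

By inclusion–exclusion:
Individual areas: |S1| = 35, |S2| = 30, |S3| = 6.
|S1∩S2|: x∈[4,9], y∈[4,8] → 5·4 = 20.
|S1∩S3|: x∈[3,5], y∈[3,5] → 2·2 = 4.
|S2∩S3|: x∈[4,5], y∈[4,5] → 1·1 = 1.
|S1∩S2∩S3| = 1.
|S1 ∪ S2 ∪ S3| = 71 − 25 + 1 = 47.00.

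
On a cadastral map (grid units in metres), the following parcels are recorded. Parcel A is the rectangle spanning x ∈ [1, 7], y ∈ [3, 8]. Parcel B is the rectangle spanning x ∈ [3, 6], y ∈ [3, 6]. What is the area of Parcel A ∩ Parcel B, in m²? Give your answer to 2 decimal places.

|Parcel A∩Parcel B|: x∈[3,6], y∈[3,6] → 3·3 = 9.

9.00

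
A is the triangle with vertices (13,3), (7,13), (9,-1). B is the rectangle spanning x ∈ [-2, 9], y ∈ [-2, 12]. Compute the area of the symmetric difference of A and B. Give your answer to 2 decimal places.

|A| = 32, |B| = 154, |A∩B| = 10.4381.
|A △ B| = |A| + |B| − 2·|A∩B| = 32 + 154 − 20.8762 = 165.12.

165.12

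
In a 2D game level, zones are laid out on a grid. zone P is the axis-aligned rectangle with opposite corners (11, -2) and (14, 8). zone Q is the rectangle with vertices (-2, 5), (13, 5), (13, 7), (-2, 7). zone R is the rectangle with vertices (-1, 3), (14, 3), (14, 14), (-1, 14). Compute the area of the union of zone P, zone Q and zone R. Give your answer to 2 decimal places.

By inclusion–exclusion:
Individual areas: |zone P| = 30, |zone Q| = 30, |zone R| = 165.
|zone P∩zone Q|: x∈[11,13], y∈[5,7] → 2·2 = 4.
|zone P∩zone R|: x∈[11,14], y∈[3,8] → 3·5 = 15.
|zone Q∩zone R|: x∈[-1,13], y∈[5,7] → 14·2 = 28.
|zone P∩zone Q∩zone R| = 4.
|zone P ∪ zone Q ∪ zone R| = 225 − 47 + 4 = 182.00.

182.00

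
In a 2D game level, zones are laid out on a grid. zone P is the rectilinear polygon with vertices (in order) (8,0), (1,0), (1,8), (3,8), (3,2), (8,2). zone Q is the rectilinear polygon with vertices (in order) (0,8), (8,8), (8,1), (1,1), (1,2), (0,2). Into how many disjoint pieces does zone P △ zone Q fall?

zone P △ zone Q splits into 3 disjoint pieces (area 7, area 6, area 30).

3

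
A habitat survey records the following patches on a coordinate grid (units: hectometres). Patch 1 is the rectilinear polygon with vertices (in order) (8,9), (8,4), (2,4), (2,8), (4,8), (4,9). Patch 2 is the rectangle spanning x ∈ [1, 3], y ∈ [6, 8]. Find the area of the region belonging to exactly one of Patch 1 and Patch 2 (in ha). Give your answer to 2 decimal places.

|Patch 1| = 28, |Patch 2| = 4, |Patch 1∩Patch 2| = 2.
|Patch 1 △ Patch 2| = |Patch 1| + |Patch 2| − 2·|Patch 1∩Patch 2| = 28 + 4 − 4 = 28.00.

28.00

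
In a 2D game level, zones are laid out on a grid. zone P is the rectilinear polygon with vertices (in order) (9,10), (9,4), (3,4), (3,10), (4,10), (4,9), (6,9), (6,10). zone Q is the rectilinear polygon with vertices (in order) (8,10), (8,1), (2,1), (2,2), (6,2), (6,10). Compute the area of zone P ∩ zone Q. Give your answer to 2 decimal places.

12.00

The intersection is the polygon with vertices (6,4), (6,9), (6,10), (8,10), (8,4).
By the shoelace formula its area is 12.00.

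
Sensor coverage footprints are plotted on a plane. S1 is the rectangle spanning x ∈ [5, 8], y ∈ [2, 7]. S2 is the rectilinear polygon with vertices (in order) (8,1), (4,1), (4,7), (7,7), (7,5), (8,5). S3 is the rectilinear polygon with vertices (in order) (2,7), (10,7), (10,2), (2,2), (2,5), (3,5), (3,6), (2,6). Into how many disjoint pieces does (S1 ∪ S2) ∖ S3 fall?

1

(S1 ∪ S2) ∖ S3 is a single connected region.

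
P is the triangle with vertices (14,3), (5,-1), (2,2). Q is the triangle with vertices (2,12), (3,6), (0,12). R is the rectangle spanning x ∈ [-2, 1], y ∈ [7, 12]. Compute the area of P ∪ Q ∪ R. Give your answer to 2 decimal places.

39.50

By inclusion–exclusion:
Individual areas: |P| = 19.5, |Q| = 6, |R| = 15.
|P∩Q| = 0.
|P∩R| = 0.
|Q∩R| = 1.
|P∩Q∩R| = 0.
|P ∪ Q ∪ R| = 40.5 − 1 + 0 = 39.50.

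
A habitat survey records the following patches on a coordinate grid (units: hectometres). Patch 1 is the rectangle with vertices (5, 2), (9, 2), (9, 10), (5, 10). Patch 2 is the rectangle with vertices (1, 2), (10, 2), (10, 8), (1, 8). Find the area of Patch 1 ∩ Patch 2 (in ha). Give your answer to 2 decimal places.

|Patch 1∩Patch 2|: x∈[5,9], y∈[2,8] → 4·6 = 24.

24.00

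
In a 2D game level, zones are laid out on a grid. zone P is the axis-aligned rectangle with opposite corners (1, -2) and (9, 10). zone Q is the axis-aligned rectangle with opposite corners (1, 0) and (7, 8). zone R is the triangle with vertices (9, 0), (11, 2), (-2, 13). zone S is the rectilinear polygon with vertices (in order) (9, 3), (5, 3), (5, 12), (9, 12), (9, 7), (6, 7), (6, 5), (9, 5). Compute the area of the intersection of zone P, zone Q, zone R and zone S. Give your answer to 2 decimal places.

The intersection is the polygon with vertices (6,6.231), (6,5), (7,5), (7,3), (6.462,3), (5,4.727), (5,7.077).
By the shoelace formula its area is 4.39.

4.39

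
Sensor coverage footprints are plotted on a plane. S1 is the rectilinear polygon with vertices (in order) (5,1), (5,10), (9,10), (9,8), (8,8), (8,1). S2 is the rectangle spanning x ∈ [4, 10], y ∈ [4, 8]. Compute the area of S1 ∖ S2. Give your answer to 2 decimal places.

|S1| = 29, |S1∩S2| = 12.
|S1 ∖ S2| = |S1| − |S1∩S2| = 29 − 12 = 17.00.

17.00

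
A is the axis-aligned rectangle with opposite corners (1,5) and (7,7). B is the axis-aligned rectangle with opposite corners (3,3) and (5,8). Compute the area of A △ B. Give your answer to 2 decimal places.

14.00

|A∩B|: x∈[3,5], y∈[5,7] → 2·2 = 4.
|A △ B| = |A| + |B| − 2·|A∩B| = 12 + 10 − 8 = 14.00.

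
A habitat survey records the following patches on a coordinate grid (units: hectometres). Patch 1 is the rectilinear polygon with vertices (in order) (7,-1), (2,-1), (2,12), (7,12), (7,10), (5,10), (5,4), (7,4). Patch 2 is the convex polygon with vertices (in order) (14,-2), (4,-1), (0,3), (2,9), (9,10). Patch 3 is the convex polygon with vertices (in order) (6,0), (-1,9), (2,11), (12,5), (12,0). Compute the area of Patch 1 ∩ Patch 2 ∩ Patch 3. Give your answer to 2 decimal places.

25.32

The intersection is the polygon with vertices (2,9), (4.692,9.385), (5,9.2), (5,4), (7,4), (7,0), (6,0), (2,5.143).
By the shoelace formula its area is 25.32.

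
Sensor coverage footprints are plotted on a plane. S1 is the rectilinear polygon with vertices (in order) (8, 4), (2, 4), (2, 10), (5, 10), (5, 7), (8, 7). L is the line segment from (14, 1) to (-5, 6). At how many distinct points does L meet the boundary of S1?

The segment meets the boundary at (2,4.158), (2.6,4).

2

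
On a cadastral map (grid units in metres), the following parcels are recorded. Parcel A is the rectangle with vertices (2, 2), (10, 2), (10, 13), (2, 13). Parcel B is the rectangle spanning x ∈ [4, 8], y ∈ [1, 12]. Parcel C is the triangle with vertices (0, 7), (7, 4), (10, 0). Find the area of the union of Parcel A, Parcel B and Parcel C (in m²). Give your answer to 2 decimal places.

By inclusion–exclusion:
Individual areas: |Parcel A| = 88, |Parcel B| = 44, |Parcel C| = 9.5.
|Parcel A∩Parcel B|: x∈[4,8], y∈[2,12] → 4·10 = 40.
|Parcel A∩Parcel C| = 7.6.
|Parcel B∩Parcel C| = 6.0619.
|Parcel A∩Parcel B∩Parcel C| = 5.8048.
|Parcel A ∪ Parcel B ∪ Parcel C| = 141.5 − 53.6619 + 5.8048 = 93.64.

93.64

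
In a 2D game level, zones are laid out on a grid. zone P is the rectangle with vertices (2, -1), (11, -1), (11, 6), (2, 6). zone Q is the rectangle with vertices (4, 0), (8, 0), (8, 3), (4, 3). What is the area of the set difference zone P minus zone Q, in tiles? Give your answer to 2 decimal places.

51.00

|zone P∩zone Q|: x∈[4,8], y∈[0,3] → 4·3 = 12.
|zone P| = 63.
|zone P ∖ zone Q| = |zone P| − |zone P∩zone Q| = 63 − 12 = 51.00.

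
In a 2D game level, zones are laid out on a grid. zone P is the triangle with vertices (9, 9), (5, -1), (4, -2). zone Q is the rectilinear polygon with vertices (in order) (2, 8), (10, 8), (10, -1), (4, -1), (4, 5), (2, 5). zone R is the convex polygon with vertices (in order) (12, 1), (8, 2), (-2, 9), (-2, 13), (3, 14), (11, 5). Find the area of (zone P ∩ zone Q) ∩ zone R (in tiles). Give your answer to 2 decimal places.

0.92

The region (zone P ∩ zone Q) ∩ zone R is the polygon with vertices (8.474,7.842), (8.517,7.793), (6.594,2.984), (6.345,3.159).
By the shoelace formula its area is 0.92.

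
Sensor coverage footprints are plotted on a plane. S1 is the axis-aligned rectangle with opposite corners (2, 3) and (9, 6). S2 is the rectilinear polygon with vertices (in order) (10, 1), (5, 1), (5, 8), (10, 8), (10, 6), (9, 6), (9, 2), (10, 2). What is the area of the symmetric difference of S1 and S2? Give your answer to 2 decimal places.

28.00

|S1| = 21, |S2| = 31, |S1∩S2| = 12.
|S1 △ S2| = |S1| + |S2| − 2·|S1∩S2| = 21 + 31 − 24 = 28.00.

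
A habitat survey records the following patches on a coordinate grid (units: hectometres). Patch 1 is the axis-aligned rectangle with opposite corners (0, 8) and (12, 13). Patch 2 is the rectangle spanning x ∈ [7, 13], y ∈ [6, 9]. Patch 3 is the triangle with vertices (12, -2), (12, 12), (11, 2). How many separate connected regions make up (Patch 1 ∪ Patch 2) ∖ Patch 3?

2

(Patch 1 ∪ Patch 2) ∖ Patch 3 splits into 2 disjoint pieces (area 68.2, area 3).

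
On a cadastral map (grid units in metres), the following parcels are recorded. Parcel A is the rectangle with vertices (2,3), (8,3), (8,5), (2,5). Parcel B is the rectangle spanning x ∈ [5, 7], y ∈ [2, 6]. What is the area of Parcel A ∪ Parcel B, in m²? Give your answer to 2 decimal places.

By inclusion–exclusion:
Individual areas: |Parcel A| = 12, |Parcel B| = 8.
|Parcel A∩Parcel B|: x∈[5,7], y∈[3,5] → 2·2 = 4.
|Parcel A ∪ Parcel B| = 20 − 4 = 16.00.

16.00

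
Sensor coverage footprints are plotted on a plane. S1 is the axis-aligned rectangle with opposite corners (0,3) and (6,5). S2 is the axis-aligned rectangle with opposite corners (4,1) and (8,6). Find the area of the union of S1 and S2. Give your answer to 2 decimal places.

28.00

By inclusion–exclusion:
Individual areas: |S1| = 12, |S2| = 20.
|S1∩S2|: x∈[4,6], y∈[3,5] → 2·2 = 4.
|S1 ∪ S2| = 32 − 4 = 28.00.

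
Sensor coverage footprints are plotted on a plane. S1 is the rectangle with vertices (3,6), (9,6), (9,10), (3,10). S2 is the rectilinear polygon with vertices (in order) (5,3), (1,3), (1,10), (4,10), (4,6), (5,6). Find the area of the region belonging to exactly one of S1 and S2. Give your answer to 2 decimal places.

|S1| = 24, |S2| = 24, |S1∩S2| = 4.
|S1 △ S2| = |S1| + |S2| − 2·|S1∩S2| = 24 + 24 − 8 = 40.00.

40.00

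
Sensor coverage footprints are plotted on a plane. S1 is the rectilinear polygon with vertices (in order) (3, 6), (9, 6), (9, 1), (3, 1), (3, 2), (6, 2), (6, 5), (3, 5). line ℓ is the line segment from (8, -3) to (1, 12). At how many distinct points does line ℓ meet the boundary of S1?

4

The segment meets the boundary at (3.8,6), (4.267,5), (5.667,2), (6.133,1).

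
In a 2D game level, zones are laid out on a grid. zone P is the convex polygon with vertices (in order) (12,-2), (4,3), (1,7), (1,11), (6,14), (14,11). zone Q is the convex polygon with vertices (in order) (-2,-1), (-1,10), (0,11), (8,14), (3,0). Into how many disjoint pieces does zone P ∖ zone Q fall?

zone P ∖ zone Q splits into 2 disjoint pieces (area 93.2673, area 1.625).

2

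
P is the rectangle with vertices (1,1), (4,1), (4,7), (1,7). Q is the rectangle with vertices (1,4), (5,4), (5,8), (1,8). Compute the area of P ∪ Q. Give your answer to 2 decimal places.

By inclusion–exclusion:
Individual areas: |P| = 18, |Q| = 16.
|P∩Q|: x∈[1,4], y∈[4,7] → 3·3 = 9.
|P ∪ Q| = 34 − 9 = 25.00.

25.00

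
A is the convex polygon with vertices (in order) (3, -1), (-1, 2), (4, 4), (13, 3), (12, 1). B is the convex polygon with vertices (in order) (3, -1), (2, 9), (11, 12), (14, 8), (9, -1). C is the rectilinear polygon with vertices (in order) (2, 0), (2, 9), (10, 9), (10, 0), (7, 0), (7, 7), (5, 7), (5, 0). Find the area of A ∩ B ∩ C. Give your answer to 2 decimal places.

18.50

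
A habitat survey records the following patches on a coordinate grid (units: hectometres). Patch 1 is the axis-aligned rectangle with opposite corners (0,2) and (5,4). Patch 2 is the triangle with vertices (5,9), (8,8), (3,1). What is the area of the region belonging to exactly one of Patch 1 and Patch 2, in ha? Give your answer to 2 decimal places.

|Patch 1| = 10, |Patch 2| = 13, |Patch 1∩Patch 2| = 1.8429.
|Patch 1 △ Patch 2| = |Patch 1| + |Patch 2| − 2·|Patch 1∩Patch 2| = 10 + 13 − 3.6857 = 19.31.

19.31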